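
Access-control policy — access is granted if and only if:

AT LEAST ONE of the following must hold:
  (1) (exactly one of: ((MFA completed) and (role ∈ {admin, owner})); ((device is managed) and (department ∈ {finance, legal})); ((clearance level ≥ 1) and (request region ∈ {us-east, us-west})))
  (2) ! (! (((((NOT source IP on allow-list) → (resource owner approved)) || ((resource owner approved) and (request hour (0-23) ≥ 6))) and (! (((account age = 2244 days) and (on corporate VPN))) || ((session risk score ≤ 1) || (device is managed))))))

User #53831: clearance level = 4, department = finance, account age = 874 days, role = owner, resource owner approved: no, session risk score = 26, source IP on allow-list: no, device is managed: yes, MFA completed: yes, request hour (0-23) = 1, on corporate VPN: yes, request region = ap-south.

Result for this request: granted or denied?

Atomic conditions:
  MFA completed: yes → true
  role ∈ {admin, owner}: owner is in the set → true
  device is managed: yes → true
  department ∈ {finance, legal}: finance is in the set → true
  clearance level ≥ 1: 4 ≥ 1 is true
  request region ∈ {us-east, us-west}: ap-south is not in the set → false
  NOT source IP on allow-list: no → true
  resource owner approved: no → false
  request hour (0-23) ≥ 6: 1 ≥ 6 is false
  account age = 2244 days: 874 == 2244 is false
  on corporate VPN: yes → true
  session risk score ≤ 1: 26 ≤ 1 is false
Combine:
[1.1] true AND true = true
[1.2] true AND true = true
[1.3] true AND false = false
[1] exactly-one(true, true, false) = false
[2.1.1.1.1] true → false = false
[2.1.1.1.2] false AND false = false
[2.1.1.1] false OR false = false
[2.1.1.2.1.1] false AND true = false
[2.1.1.2.1] NOT false = true
[2.1.1.2.2] false OR true = true
[2.1.1.2] true OR true = true
[2.1.1] false AND true = false
[2.1] NOT false = true
[2] NOT true = false
[root] false OR false = false
Overall: false → denied

Denied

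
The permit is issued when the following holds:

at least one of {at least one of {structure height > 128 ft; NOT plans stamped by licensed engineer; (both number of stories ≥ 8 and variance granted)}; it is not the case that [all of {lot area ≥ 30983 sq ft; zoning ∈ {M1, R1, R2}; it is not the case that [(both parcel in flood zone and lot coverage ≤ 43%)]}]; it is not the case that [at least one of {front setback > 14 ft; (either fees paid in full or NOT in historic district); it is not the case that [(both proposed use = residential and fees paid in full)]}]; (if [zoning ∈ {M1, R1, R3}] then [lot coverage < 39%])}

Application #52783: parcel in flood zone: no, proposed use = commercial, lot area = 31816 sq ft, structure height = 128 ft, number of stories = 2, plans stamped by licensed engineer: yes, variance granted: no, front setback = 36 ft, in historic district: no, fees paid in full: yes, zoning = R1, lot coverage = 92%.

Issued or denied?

Denied

Atomic conditions:
  structure height > 128 ft: 128 > 128 is false
  NOT plans stamped by licensed engineer: yes → false
  number of stories ≥ 8: 2 ≥ 8 is false
  variance granted: no → false
  lot area ≥ 30983 sq ft: 31816 ≥ 30983 is true
  zoning ∈ {M1, R1, R2}: R1 is in the set → true
  parcel in flood zone: no → false
  lot coverage ≤ 43%: 92 ≤ 43 is false
  front setback > 14 ft: 36 > 14 is true
  fees paid in full: yes → true
  NOT in historic district: no → true
  proposed use = residential: commercial == residential is false
  zoning ∈ {M1, R1, R3}: R1 is in the set → true
  lot coverage < 39%: 92 < 39 is false
Combine:
[1.3] false AND false = false
[1] false OR false OR false = false
[2.1.3.1] false AND false = false
[2.1.3] NOT false = true
[2.1] true AND true AND true = true
[2] NOT true = false
[3.1.2] true OR true = true
[3.1.3.1] false AND true = false
[3.1.3] NOT false = true
[3.1] true OR true OR true = true
[3] NOT true = false
[4] true → false = false
[root] false OR false OR false OR false = false
Overall: false → denied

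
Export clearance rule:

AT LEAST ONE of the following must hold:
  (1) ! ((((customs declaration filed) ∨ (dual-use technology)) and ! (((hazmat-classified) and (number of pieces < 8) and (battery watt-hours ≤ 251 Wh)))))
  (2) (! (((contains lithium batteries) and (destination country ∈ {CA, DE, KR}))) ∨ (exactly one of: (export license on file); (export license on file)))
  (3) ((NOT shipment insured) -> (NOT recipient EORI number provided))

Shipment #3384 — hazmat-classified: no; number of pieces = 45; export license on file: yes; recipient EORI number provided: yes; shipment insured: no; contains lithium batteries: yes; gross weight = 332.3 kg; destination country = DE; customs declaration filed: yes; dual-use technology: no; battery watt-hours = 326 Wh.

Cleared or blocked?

Atomic conditions:
  customs declaration filed: yes → true
  dual-use technology: no → false
  hazmat-classified: no → false
  number of pieces < 8: 45 < 8 is false
  battery watt-hours ≤ 251 Wh: 326 ≤ 251 is false
  contains lithium batteries: yes → true
  destination country ∈ {CA, DE, KR}: DE is in the set → true
  export license on file: yes → true
  NOT shipment insured: no → true
  NOT recipient EORI number provided: yes → false
Combine:
[1.1.1] true OR false = true
[1.1.2.1] false AND false AND false = false
[1.1.2] NOT false = true
[1.1] true AND true = true
[1] NOT true = false
[2.1.1] true AND true = true
[2.1] NOT true = false
[2.2] exactly-one(true, true) = false
[2] false OR false = false
[3] true → false = false
[root] false OR false OR false = false
Overall: false → blocked

Blocked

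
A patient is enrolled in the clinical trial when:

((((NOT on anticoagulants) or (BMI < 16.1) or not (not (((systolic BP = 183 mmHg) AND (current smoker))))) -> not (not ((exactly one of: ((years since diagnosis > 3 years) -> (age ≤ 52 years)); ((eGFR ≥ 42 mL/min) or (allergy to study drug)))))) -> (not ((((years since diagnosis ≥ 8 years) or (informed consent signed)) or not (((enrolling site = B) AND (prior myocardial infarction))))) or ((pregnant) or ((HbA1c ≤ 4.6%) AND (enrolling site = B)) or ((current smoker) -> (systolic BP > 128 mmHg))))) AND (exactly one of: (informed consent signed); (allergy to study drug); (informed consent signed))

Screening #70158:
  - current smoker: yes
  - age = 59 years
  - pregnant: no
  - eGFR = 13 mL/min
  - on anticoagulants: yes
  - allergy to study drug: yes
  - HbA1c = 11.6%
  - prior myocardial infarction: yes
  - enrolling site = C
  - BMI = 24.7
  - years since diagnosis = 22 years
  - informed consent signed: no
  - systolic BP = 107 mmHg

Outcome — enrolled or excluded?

Atomic conditions:
  NOT on anticoagulants: yes → false
  BMI < 16.1: 24.7 < 16.1 is false
  systolic BP = 183 mmHg: 107 == 183 is false
  current smoker: yes → true
  years since diagnosis > 3 years: 22 > 3 is true
  age ≤ 52 years: 59 ≤ 52 is false
  eGFR ≥ 42 mL/min: 13 ≥ 42 is false
  allergy to study drug: yes → true
  years since diagnosis ≥ 8 years: 22 ≥ 8 is true
  informed consent signed: no → false
  enrolling site = B: C == B is false
  prior myocardial infarction: yes → true
  pregnant: no → false
  HbA1c ≤ 4.6%: 11.6 ≤ 4.6 is false
  systolic BP > 128 mmHg: 107 > 128 is false
Combine:
[1.1.1.3.1.1] false AND true = false
[1.1.1.3.1] NOT false = true
[1.1.1.3] NOT true = false
[1.1.1] false OR false OR false = false
[1.1.2.1.1.1] true → false = false
[1.1.2.1.1.2] false OR true = true
[1.1.2.1.1] exactly-one(false, true) = true
[1.1.2.1] NOT true = false
[1.1.2] NOT false = true
[1.1] false → true (antecedent false ⇒ implication holds) = true
[1.2.1.1.1] true OR false = true
[1.2.1.1.2.1] false AND true = false
[1.2.1.1.2] NOT false = true
[1.2.1.1] true OR true = true
[1.2.1] NOT true = false
[1.2.2.2] false AND false = false
[1.2.2.3] true → false = false
[1.2.2] false OR false OR false = false
[1.2] false OR false = false
[1] true → false = false
[2] exactly-one(false, true, false) = true
[root] false AND true = false
Overall: false → excluded

Excluded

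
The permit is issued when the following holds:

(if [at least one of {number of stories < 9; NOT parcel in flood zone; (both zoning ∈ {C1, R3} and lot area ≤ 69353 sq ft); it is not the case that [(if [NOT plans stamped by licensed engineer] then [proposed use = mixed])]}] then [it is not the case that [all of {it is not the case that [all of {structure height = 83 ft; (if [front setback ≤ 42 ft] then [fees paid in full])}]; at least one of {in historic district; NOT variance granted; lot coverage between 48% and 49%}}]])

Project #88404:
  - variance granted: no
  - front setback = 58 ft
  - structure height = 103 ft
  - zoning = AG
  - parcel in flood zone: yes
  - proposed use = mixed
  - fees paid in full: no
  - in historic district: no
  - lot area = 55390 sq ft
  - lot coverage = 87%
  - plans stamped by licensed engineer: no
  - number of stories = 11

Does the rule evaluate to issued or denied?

Issued

Atomic conditions:
  number of stories < 9: 11 < 9 is false
  NOT parcel in flood zone: yes → false
  zoning ∈ {C1, R3}: AG is not in the set → false
  lot area ≤ 69353 sq ft: 55390 ≤ 69353 is true
  NOT plans stamped by licensed engineer: no → true
  proposed use = mixed: mixed == mixed is true
  structure height = 83 ft: 103 == 83 is false
  front setback ≤ 42 ft: 58 ≤ 42 is false
  fees paid in full: no → false
  in historic district: no → false
  NOT variance granted: no → true
  lot coverage between 48% and 49%: 87 in [48, 49] is false
Combine:
[1.3] false AND true = false
[1.4.1] true → true = true
[1.4] NOT true = false
[1] false OR false OR false OR false = false
[2.1.1.1.2] false → false (antecedent false ⇒ implication holds) = true
[2.1.1.1] false AND true = false
[2.1.1] NOT false = true
[2.1.2] false OR true OR false = true
[2.1] true AND true = true
[2] NOT true = false
[root] false → false (antecedent false ⇒ implication holds) = true
Overall: true → issued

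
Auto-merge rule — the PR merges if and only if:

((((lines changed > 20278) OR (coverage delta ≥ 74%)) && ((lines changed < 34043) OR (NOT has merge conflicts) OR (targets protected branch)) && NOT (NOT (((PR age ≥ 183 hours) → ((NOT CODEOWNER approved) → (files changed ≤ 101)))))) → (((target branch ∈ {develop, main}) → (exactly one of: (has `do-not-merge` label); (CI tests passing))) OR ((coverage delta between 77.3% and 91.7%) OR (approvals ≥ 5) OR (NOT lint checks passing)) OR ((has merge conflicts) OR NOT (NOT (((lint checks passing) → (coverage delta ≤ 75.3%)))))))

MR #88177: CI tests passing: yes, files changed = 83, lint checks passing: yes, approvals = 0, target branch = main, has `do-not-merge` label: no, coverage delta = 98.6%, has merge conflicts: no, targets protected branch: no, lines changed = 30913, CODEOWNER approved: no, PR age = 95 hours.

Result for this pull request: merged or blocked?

Atomic conditions:
  lines changed > 20278: 30913 > 20278 is true
  coverage delta ≥ 74%: 98.6 ≥ 74 is true
  lines changed < 34043: 30913 < 34043 is true
  NOT has merge conflicts: no → true
  targets protected branch: no → false
  PR age ≥ 183 hours: 95 ≥ 183 is false
  NOT CODEOWNER approved: no → true
  files changed ≤ 101: 83 ≤ 101 is true
  target branch ∈ {develop, main}: main is in the set → true
  has `do-not-merge` label: no → false
  CI tests passing: yes → true
  coverage delta between 77.3% and 91.7%: 98.6 in [77.3, 91.7] is false
  approvals ≥ 5: 0 ≥ 5 is false
  NOT lint checks passing: yes → false
  has merge conflicts: no → false
  lint checks passing: yes → true
  coverage delta ≤ 75.3%: 98.6 ≤ 75.3 is false
Combine:
[1.1] true OR true = true
[1.2] true OR true OR false = true
[1.3.1.1.2] true → true = true
[1.3.1.1] false → true (antecedent false ⇒ implication holds) = true
[1.3.1] NOT true = false
[1.3] NOT false = true
[1] true AND true AND true = true
[2.1.2] exactly-one(false, true) = true
[2.1] true → true = true
[2.2] false OR false OR false = false
[2.3.2.1.1] true → false = false
[2.3.2.1] NOT false = true
[2.3.2] NOT true = false
[2.3] false OR false = false
[2] true OR false OR false = true
[root] true → true = true
Overall: true → merged

Merged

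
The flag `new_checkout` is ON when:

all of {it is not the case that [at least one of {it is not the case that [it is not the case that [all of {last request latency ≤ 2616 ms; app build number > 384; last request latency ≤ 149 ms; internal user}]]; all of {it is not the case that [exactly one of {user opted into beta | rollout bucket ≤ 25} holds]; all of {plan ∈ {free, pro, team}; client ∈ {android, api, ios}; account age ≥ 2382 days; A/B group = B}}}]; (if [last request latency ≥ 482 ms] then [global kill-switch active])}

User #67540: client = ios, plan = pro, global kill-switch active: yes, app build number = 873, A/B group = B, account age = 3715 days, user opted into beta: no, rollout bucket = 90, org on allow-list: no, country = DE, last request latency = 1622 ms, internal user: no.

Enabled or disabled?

Disabled

Atomic conditions:
  last request latency ≤ 2616 ms: 1622 ≤ 2616 is true
  app build number > 384: 873 > 384 is true
  last request latency ≤ 149 ms: 1622 ≤ 149 is false
  internal user: no → false
  user opted into beta: no → false
  rollout bucket ≤ 25: 90 ≤ 25 is false
  plan ∈ {free, pro, team}: pro is in the set → true
  client ∈ {android, api, ios}: ios is in the set → true
  account age ≥ 2382 days: 3715 ≥ 2382 is true
  A/B group = B: B == B is true
  last request latency ≥ 482 ms: 1622 ≥ 482 is true
  global kill-switch active: yes → true
Combine:
[1.1.1.1.1] true AND true AND false AND false = false
[1.1.1.1] NOT false = true
[1.1.1] NOT true = false
[1.1.2.1.1] exactly-one(false, false) = false
[1.1.2.1] NOT false = true
[1.1.2.2] true AND true AND true AND true = true
[1.1.2] true AND true = true
[1.1] false OR true = true
[1] NOT true = false
[2] true → true = true
[root] false AND true = false
Overall: false → disabled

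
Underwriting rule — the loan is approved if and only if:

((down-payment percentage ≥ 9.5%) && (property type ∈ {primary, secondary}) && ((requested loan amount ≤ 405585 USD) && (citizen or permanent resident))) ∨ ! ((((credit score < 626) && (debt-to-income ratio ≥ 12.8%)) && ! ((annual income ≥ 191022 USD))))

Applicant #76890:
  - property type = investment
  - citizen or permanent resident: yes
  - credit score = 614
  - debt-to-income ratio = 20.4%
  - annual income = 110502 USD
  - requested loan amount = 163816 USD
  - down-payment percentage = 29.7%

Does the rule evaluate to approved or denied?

Denied

Atomic conditions:
  down-payment percentage ≥ 9.5%: 29.7 ≥ 9.5 is true
  property type ∈ {primary, secondary}: investment is not in the set → false
  requested loan amount ≤ 405585 USD: 163816 ≤ 405585 is true
  citizen or permanent resident: yes → true
  credit score < 626: 614 < 626 is true
  debt-to-income ratio ≥ 12.8%: 20.4 ≥ 12.8 is true
  annual income ≥ 191022 USD: 110502 ≥ 191022 is false
Combine:
[1.3] true AND true = true
[1] true AND false AND true = false
[2.1.1] true AND true = true
[2.1.2] NOT false = true
[2.1] true AND true = true
[2] NOT true = false
[root] false OR false = false
Overall: false → denied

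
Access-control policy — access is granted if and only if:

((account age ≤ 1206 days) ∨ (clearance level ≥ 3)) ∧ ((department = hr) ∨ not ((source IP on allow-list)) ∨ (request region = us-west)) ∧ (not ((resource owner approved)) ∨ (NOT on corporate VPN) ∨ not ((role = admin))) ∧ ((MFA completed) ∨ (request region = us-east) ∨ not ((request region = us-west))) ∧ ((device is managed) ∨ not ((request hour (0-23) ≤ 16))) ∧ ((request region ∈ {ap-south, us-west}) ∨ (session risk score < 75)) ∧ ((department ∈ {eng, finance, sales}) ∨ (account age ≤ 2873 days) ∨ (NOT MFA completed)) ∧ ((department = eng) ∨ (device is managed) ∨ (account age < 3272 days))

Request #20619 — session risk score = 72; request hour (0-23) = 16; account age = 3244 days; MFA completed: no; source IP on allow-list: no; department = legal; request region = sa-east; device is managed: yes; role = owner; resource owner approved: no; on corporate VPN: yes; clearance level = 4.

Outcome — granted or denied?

Granted

Atomic conditions:
  account age ≤ 1206 days: 3244 ≤ 1206 is false
  clearance level ≥ 3: 4 ≥ 3 is true
  department = hr: legal == hr is false
  source IP on allow-list: no → false
  request region = us-west: sa-east == us-west is false
  resource owner approved: no → false
  NOT on corporate VPN: yes → false
  role = admin: owner == admin is false
  MFA completed: no → false
  request region = us-east: sa-east == us-east is false
  device is managed: yes → true
  request hour (0-23) ≤ 16: 16 ≤ 16 is true
  request region ∈ {ap-south, us-west}: sa-east is not in the set → false
  session risk score < 75: 72 < 75 is true
  department ∈ {eng, finance, sales}: legal is not in the set → false
  account age ≤ 2873 days: 3244 ≤ 2873 is false
  NOT MFA completed: no → true
  department = eng: legal == eng is false
  account age < 3272 days: 3244 < 3272 is true
Combine:
[1] false OR true = true
[2.2] NOT false = true
[2] false OR true OR false = true
[3.1] NOT false = true
[3.3] NOT false = true
[3] true OR false OR true = true
[4.3] NOT false = true
[4] false OR false OR true = true
[5.2] NOT true = false
[5] true OR false = true
[6] false OR true = true
[7] false OR false OR true = true
[8] false OR true OR true = true
[root] true AND true AND true AND true AND true AND true AND true AND true = true
Overall: true → granted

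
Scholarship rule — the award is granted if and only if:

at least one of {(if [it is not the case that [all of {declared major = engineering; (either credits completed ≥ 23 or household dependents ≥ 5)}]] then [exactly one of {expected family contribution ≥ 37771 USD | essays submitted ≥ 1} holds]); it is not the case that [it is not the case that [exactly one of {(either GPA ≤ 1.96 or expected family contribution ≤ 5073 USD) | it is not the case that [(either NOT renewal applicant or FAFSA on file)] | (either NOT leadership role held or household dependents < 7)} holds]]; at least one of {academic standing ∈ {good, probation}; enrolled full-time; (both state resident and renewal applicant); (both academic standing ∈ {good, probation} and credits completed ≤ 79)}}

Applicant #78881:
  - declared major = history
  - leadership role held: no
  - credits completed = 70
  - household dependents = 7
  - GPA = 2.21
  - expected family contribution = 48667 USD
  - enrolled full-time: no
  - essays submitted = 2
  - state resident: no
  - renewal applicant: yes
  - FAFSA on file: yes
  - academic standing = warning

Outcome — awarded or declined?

Awarded

Atomic conditions:
  declared major = engineering: history == engineering is false
  credits completed ≥ 23: 70 ≥ 23 is true
  household dependents ≥ 5: 7 ≥ 5 is true
  expected family contribution ≥ 37771 USD: 48667 ≥ 37771 is true
  essays submitted ≥ 1: 2 ≥ 1 is true
  GPA ≤ 1.96: 2.21 ≤ 1.96 is false
  expected family contribution ≤ 5073 USD: 48667 ≤ 5073 is false
  NOT renewal applicant: yes → false
  FAFSA on file: yes → true
  NOT leadership role held: no → true
  household dependents < 7: 7 < 7 is false
  academic standing ∈ {good, probation}: warning is not in the set → false
  enrolled full-time: no → false
  state resident: no → false
  renewal applicant: yes → true
  credits completed ≤ 79: 70 ≤ 79 is true
Combine:
[1.1.1.2] true OR true = true
[1.1.1] false AND true = false
[1.1] NOT false = true
[1.2] exactly-one(true, true) = false
[1] true → false = false
[2.1.1.1] false OR false = false
[2.1.1.2.1] false OR true = true
[2.1.1.2] NOT true = false
[2.1.1.3] true OR false = true
[2.1.1] exactly-one(false, false, true) = true
[2.1] NOT true = false
[2] NOT false = true
[3.3] false AND true = false
[3.4] false AND true = false
[3] false OR false OR false OR false = false
[root] false OR true OR false = true
Overall: true → awarded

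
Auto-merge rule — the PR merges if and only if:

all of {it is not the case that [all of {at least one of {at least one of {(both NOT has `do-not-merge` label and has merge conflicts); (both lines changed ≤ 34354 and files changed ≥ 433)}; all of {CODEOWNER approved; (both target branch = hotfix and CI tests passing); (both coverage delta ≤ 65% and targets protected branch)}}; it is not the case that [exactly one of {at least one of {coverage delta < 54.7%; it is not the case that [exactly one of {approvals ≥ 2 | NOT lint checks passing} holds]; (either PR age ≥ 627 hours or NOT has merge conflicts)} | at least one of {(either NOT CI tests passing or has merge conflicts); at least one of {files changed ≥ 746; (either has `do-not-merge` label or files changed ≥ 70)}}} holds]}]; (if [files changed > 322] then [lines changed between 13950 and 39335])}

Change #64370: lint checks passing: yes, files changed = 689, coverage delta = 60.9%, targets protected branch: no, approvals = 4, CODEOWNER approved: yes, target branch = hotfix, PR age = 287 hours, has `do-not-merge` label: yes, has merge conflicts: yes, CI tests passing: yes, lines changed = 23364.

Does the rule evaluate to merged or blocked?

Atomic conditions:
  NOT has `do-not-merge` label: yes → false
  has merge conflicts: yes → true
  lines changed ≤ 34354: 23364 ≤ 34354 is true
  files changed ≥ 433: 689 ≥ 433 is true
  CODEOWNER approved: yes → true
  target branch = hotfix: hotfix == hotfix is true
  CI tests passing: yes → true
  coverage delta ≤ 65%: 60.9 ≤ 65 is true
  targets protected branch: no → false
  coverage delta < 54.7%: 60.9 < 54.7 is false
  approvals ≥ 2: 4 ≥ 2 is true
  NOT lint checks passing: yes → false
  PR age ≥ 627 hours: 287 ≥ 627 is false
  NOT has merge conflicts: yes → false
  NOT CI tests passing: yes → false
  files changed ≥ 746: 689 ≥ 746 is false
  has `do-not-merge` label: yes → true
  files changed ≥ 70: 689 ≥ 70 is true
  files changed > 322: 689 > 322 is true
  lines changed between 13950 and 39335: 23364 in [13950, 39335] is true
Combine:
[1.1.1.1.1] false AND true = false
[1.1.1.1.2] true AND true = true
[1.1.1.1] false OR true = true
[1.1.1.2.2] true AND true = true
[1.1.1.2.3] true AND false = false
[1.1.1.2] true AND true AND false = false
[1.1.1] true OR false = true
[1.1.2.1.1.2.1] exactly-one(true, false) = true
[1.1.2.1.1.2] NOT true = false
[1.1.2.1.1.3] false OR false = false
[1.1.2.1.1] false OR false OR false = false
[1.1.2.1.2.1] false OR true = true
[1.1.2.1.2.2.2] true OR true = true
[1.1.2.1.2.2] false OR true = true
[1.1.2.1.2] true OR true = true
[1.1.2.1] exactly-one(false, true) = true
[1.1.2] NOT true = false
[1.1] true AND false = false
[1] NOT false = true
[2] true → true = true
[root] true AND true = true
Overall: true → merged

Merged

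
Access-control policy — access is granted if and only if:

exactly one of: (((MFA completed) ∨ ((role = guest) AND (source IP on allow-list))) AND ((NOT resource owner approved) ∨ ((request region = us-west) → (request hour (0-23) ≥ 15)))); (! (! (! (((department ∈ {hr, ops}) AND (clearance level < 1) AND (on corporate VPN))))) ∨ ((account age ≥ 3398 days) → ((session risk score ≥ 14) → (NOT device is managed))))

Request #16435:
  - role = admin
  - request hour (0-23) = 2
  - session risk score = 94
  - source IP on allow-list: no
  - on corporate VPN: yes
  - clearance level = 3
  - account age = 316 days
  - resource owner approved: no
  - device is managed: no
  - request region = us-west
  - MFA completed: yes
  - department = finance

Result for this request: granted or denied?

Denied

Atomic conditions:
  MFA completed: yes → true
  role = guest: admin == guest is false
  source IP on allow-list: no → false
  NOT resource owner approved: no → true
  request region = us-west: us-west == us-west is true
  request hour (0-23) ≥ 15: 2 ≥ 15 is false
  department ∈ {hr, ops}: finance is not in the set → false
  clearance level < 1: 3 < 1 is false
  on corporate VPN: yes → true
  account age ≥ 3398 days: 316 ≥ 3398 is false
  session risk score ≥ 14: 94 ≥ 14 is true
  NOT device is managed: no → true
Combine:
[1.1.2] false AND false = false
[1.1] true OR false = true
[1.2.2] true → false = false
[1.2] true OR false = true
[1] true AND true = true
[2.1.1.1.1] false AND false AND true = false
[2.1.1.1] NOT false = true
[2.1.1] NOT true = false
[2.1] NOT false = true
[2.2.2] true → true = true
[2.2] false → true (antecedent false ⇒ implication holds) = true
[2] true OR true = true
[root] exactly-one(true, true) = false
Overall: false → denied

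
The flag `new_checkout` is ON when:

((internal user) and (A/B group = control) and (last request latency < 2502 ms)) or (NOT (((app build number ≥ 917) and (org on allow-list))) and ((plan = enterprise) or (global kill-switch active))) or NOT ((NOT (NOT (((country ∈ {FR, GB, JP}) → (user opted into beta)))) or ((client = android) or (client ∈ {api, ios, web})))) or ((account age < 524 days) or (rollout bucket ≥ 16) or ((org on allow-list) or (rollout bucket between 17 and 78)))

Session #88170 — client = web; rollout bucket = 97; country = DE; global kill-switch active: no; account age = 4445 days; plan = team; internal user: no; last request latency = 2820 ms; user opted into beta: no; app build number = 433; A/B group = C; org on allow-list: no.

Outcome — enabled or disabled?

Enabled

Atomic conditions:
  internal user: no → false
  A/B group = control: C == control is false
  last request latency < 2502 ms: 2820 < 2502 is false
  app build number ≥ 917: 433 ≥ 917 is false
  org on allow-list: no → false
  plan = enterprise: team == enterprise is false
  global kill-switch active: no → false
  country ∈ {FR, GB, JP}: DE is not in the set → false
  user opted into beta: no → false
  client = android: web == android is false
  client ∈ {api, ios, web}: web is in the set → true
  account age < 524 days: 4445 < 524 is false
  rollout bucket ≥ 16: 97 ≥ 16 is true
  rollout bucket between 17 and 78: 97 in [17, 78] is false
Combine:
[1] false AND false AND false = false
[2.1.1] false AND false = false
[2.1] NOT false = true
[2.2] false OR false = false
[2] true AND false = false
[3.1.1.1.1] false → false (antecedent false ⇒ implication holds) = true
[3.1.1.1] NOT true = false
[3.1.1] NOT false = true
[3.1.2] false OR true = true
[3.1] true OR true = true
[3] NOT true = false
[4.3] false OR false = false
[4] false OR true OR false = true
[root] false OR false OR false OR true = true
Overall: true → enabled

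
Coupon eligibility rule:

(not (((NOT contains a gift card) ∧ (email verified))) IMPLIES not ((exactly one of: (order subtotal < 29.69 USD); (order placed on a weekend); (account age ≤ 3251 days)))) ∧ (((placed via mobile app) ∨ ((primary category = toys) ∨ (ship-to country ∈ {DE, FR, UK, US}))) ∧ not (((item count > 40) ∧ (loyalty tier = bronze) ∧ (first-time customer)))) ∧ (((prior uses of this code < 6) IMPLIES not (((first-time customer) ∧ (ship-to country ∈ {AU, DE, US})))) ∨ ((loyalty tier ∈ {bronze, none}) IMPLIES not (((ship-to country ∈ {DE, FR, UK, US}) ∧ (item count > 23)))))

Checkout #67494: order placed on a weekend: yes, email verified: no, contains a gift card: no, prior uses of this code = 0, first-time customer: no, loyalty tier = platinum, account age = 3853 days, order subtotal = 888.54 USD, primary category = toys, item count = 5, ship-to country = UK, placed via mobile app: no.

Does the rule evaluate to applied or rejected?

Rejected

Atomic conditions:
  NOT contains a gift card: no → true
  email verified: no → false
  order subtotal < 29.69 USD: 888.54 < 29.69 is false
  order placed on a weekend: yes → true
  account age ≤ 3251 days: 3853 ≤ 3251 is false
  placed via mobile app: no → false
  primary category = toys: toys == toys is true
  ship-to country ∈ {DE, FR, UK, US}: UK is in the set → true
  item count > 40: 5 > 40 is false
  loyalty tier = bronze: platinum == bronze is false
  first-time customer: no → false
  prior uses of this code < 6: 0 < 6 is true
  ship-to country ∈ {AU, DE, US}: UK is not in the set → false
  loyalty tier ∈ {bronze, none}: platinum is not in the set → false
  item count > 23: 5 > 23 is false
Combine:
[1.1.1] true AND false = false
[1.1] NOT false = true
[1.2.1] exactly-one(false, true, false) = true
[1.2] NOT true = false
[1] true → false = false
[2.1.2] true OR true = true
[2.1] false OR true = true
[2.2.1] false AND false AND false = false
[2.2] NOT false = true
[2] true AND true = true
[3.1.2.1] false AND false = false
[3.1.2] NOT false = true
[3.1] true → true = true
[3.2.2.1] true AND false = false
[3.2.2] NOT false = true
[3.2] false → true (antecedent false ⇒ implication holds) = true
[3] true OR true = true
[root] false AND true AND true = false
Overall: false → rejected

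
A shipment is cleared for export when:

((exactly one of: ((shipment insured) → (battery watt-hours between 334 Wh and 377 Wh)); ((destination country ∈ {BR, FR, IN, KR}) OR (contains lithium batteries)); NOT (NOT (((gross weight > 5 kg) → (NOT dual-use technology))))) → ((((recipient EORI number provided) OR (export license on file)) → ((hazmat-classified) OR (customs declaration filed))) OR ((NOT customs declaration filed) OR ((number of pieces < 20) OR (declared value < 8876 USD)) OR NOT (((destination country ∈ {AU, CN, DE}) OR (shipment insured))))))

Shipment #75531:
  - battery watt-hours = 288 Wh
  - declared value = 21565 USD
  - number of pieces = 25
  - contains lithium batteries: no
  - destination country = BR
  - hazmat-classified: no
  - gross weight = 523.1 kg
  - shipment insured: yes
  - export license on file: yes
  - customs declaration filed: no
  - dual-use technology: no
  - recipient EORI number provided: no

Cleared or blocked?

Atomic conditions:
  shipment insured: yes → true
  battery watt-hours between 334 Wh and 377 Wh: 288 in [334, 377] is false
  destination country ∈ {BR, FR, IN, KR}: BR is in the set → true
  contains lithium batteries: no → false
  gross weight > 5 kg: 523.1 > 5 is true
  NOT dual-use technology: no → true
  recipient EORI number provided: no → false
  export license on file: yes → true
  hazmat-classified: no → false
  customs declaration filed: no → false
  NOT customs declaration filed: no → true
  number of pieces < 20: 25 < 20 is false
  declared value < 8876 USD: 21565 < 8876 is false
  destination country ∈ {AU, CN, DE}: BR is not in the set → false
Combine:
[1.1] true → false = false
[1.2] true OR false = true
[1.3.1.1] true → true = true
[1.3.1] NOT true = false
[1.3] NOT false = true
[1] exactly-one(false, true, true) = false
[2.1.1] false OR true = true
[2.1.2] false OR false = false
[2.1] true → false = false
[2.2.2] false OR false = false
[2.2.3.1] false OR true = true
[2.2.3] NOT true = false
[2.2] true OR false OR false = true
[2] false OR true = true
[root] false → true (antecedent false ⇒ implication holds) = true
Overall: true → cleared

Cleared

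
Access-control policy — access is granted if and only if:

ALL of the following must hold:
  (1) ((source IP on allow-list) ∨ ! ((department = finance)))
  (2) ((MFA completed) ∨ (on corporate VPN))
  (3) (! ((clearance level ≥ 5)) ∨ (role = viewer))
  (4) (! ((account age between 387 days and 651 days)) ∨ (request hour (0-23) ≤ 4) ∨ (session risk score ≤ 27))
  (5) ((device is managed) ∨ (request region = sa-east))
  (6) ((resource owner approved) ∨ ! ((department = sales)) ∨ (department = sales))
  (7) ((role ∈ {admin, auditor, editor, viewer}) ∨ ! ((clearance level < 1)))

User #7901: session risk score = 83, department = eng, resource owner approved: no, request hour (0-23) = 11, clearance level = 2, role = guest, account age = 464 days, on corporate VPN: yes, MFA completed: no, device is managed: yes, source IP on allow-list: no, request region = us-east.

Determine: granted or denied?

Denied

Atomic conditions:
  source IP on allow-list: no → false
  department = finance: eng == finance is false
  MFA completed: no → false
  on corporate VPN: yes → true
  clearance level ≥ 5: 2 ≥ 5 is false
  role = viewer: guest == viewer is false
  account age between 387 days and 651 days: 464 in [387, 651] is true
  request hour (0-23) ≤ 4: 11 ≤ 4 is false
  session risk score ≤ 27: 83 ≤ 27 is false
  device is managed: yes → true
  request region = sa-east: us-east == sa-east is false
  resource owner approved: no → false
  department = sales: eng == sales is false
  role ∈ {admin, auditor, editor, viewer}: guest is not in the set → false
  clearance level < 1: 2 < 1 is false
Combine:
[1.2] NOT false = true
[1] false OR true = true
[2] false OR true = true
[3.1] NOT false = true
[3] true OR false = true
[4.1] NOT true = false
[4] false OR false OR false = false
[5] true OR false = true
[6.2] NOT false = true
[6] false OR true OR false = true
[7.2] NOT false = true
[7] false OR true = true
[root] true AND true AND true AND false AND true AND true AND true = false
Overall: false → denied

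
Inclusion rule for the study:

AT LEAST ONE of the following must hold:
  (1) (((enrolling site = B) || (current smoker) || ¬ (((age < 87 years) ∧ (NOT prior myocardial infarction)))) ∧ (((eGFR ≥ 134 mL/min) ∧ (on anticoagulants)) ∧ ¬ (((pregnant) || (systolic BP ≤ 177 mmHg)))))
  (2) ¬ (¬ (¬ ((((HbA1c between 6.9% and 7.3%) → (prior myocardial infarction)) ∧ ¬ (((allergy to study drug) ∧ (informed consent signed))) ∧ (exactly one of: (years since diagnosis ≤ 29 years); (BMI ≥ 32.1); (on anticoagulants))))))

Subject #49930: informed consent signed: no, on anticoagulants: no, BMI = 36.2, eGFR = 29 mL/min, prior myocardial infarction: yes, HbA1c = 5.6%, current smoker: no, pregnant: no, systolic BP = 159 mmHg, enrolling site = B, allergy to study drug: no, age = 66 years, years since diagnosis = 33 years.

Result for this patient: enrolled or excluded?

Excluded

Atomic conditions:
  enrolling site = B: B == B is true
  current smoker: no → false
  age < 87 years: 66 < 87 is true
  NOT prior myocardial infarction: yes → false
  eGFR ≥ 134 mL/min: 29 ≥ 134 is false
  on anticoagulants: no → false
  pregnant: no → false
  systolic BP ≤ 177 mmHg: 159 ≤ 177 is true
  HbA1c between 6.9% and 7.3%: 5.6 in [6.9, 7.3] is false
  prior myocardial infarction: yes → true
  allergy to study drug: no → false
  informed consent signed: no → false
  years since diagnosis ≤ 29 years: 33 ≤ 29 is false
  BMI ≥ 32.1: 36.2 ≥ 32.1 is true
Combine:
[1.1.3.1] true AND false = false
[1.1.3] NOT false = true
[1.1] true OR false OR true = true
[1.2.1] false AND false = false
[1.2.2.1] false OR true = true
[1.2.2] NOT true = false
[1.2] false AND false = false
[1] true AND false = false
[2.1.1.1.1] false → true (antecedent false ⇒ implication holds) = true
[2.1.1.1.2.1] false AND false = false
[2.1.1.1.2] NOT false = true
[2.1.1.1.3] exactly-one(false, true, false) = true
[2.1.1.1] true AND true AND true = true
[2.1.1] NOT true = false
[2.1] NOT false = true
[2] NOT true = false
[root] false OR false = false
Overall: false → excluded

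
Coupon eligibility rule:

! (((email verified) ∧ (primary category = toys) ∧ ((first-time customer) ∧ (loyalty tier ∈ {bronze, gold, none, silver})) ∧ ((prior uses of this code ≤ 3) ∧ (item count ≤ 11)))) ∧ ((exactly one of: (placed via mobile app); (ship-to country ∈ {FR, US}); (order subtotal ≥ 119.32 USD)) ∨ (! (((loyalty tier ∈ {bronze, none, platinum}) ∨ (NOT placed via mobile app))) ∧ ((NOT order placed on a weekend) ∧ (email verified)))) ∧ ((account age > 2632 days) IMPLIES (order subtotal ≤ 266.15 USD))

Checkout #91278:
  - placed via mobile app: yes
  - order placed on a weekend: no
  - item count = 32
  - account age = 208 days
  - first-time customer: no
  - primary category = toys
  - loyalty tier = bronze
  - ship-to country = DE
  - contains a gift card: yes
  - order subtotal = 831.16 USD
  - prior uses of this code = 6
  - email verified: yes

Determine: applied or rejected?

Rejected

Atomic conditions:
  email verified: yes → true
  primary category = toys: toys == toys is true
  first-time customer: no → false
  loyalty tier ∈ {bronze, gold, none, silver}: bronze is in the set → true
  prior uses of this code ≤ 3: 6 ≤ 3 is false
  item count ≤ 11: 32 ≤ 11 is false
  placed via mobile app: yes → true
  ship-to country ∈ {FR, US}: DE is not in the set → false
  order subtotal ≥ 119.32 USD: 831.16 ≥ 119.32 is true
  loyalty tier ∈ {bronze, none, platinum}: bronze is in the set → true
  NOT placed via mobile app: yes → false
  NOT order placed on a weekend: no → true
  account age > 2632 days: 208 > 2632 is false
  order subtotal ≤ 266.15 USD: 831.16 ≤ 266.15 is false
Combine:
[1.1.3] false AND true = false
[1.1.4] false AND false = false
[1.1] true AND true AND false AND false = false
[1] NOT false = true
[2.1] exactly-one(true, false, true) = false
[2.2.1.1] true OR false = true
[2.2.1] NOT true = false
[2.2.2] true AND true = true
[2.2] false AND true = false
[2] false OR false = false
[3] false → false (antecedent false ⇒ implication holds) = true
[root] true AND false AND true = false
Overall: false → rejected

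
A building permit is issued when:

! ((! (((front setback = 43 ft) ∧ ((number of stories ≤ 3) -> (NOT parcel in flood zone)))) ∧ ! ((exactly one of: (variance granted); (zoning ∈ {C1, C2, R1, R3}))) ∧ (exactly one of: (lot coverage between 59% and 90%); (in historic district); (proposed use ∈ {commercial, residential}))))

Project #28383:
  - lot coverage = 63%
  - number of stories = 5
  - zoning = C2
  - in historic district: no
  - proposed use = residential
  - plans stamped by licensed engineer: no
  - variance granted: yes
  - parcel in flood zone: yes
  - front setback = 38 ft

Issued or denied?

Atomic conditions:
  front setback = 43 ft: 38 == 43 is false
  number of stories ≤ 3: 5 ≤ 3 is false
  NOT parcel in flood zone: yes → false
  variance granted: yes → true
  zoning ∈ {C1, C2, R1, R3}: C2 is in the set → true
  lot coverage between 59% and 90%: 63 in [59, 90] is true
  in historic district: no → false
  proposed use ∈ {commercial, residential}: residential is in the set → true
Combine:
[1.1.1.2] false → false (antecedent false ⇒ implication holds) = true
[1.1.1] false AND true = false
[1.1] NOT false = true
[1.2.1] exactly-one(true, true) = false
[1.2] NOT false = true
[1.3] exactly-one(true, false, true) = false
[1] true AND true AND false = false
[root] NOT false = true
Overall: true → issued

Issued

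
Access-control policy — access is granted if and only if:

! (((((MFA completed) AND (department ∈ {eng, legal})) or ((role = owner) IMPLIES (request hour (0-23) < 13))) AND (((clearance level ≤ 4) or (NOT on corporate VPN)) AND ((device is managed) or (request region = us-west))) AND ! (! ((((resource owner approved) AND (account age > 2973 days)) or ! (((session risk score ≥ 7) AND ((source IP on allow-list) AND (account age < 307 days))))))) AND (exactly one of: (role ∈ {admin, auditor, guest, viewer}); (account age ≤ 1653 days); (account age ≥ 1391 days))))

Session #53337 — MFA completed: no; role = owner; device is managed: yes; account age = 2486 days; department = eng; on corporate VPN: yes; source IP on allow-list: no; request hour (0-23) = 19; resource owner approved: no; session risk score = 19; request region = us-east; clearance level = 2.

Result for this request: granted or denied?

Granted

Atomic conditions:
  MFA completed: no → false
  department ∈ {eng, legal}: eng is in the set → true
  role = owner: owner == owner is true
  request hour (0-23) < 13: 19 < 13 is false
  clearance level ≤ 4: 2 ≤ 4 is true
  NOT on corporate VPN: yes → false
  device is managed: yes → true
  request region = us-west: us-east == us-west is false
  resource owner approved: no → false
  account age > 2973 days: 2486 > 2973 is false
  session risk score ≥ 7: 19 ≥ 7 is true
  source IP on allow-list: no → false
  account age < 307 days: 2486 < 307 is false
  role ∈ {admin, auditor, guest, viewer}: owner is not in the set → false
  account age ≤ 1653 days: 2486 ≤ 1653 is false
  account age ≥ 1391 days: 2486 ≥ 1391 is true
Combine:
[1.1.1] false AND true = false
[1.1.2] true → false = false
[1.1] false OR false = false
[1.2.1] true OR false = true
[1.2.2] true OR false = true
[1.2] true AND true = true
[1.3.1.1.1] false AND false = false
[1.3.1.1.2.1.2] false AND false = false
[1.3.1.1.2.1] true AND false = false
[1.3.1.1.2] NOT false = true
[1.3.1.1] false OR true = true
[1.3.1] NOT true = false
[1.3] NOT false = true
[1.4] exactly-one(false, false, true) = true
[1] false AND true AND true AND true = false
[root] NOT false = true
Overall: true → granted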